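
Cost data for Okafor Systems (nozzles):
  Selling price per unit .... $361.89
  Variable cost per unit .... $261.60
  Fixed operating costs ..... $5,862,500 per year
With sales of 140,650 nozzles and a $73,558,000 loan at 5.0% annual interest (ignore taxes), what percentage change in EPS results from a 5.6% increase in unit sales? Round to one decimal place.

At 140,650 units, contribution = 140,650 × $100.29 = $14,105,788.50.
EBIT = $14,105,788.50 − $5,862,500 = $8,243,288.50.
Interest = $3,677,900.00, so EBIT − I = $4,565,388.50.
DCL = total CM / (EBIT − I) = $14,105,788.50 / $4,565,388.50 = 3.0897.
EPS therefore changes by 3.0897 × (+5.6%) = +17.3%.

+17.3%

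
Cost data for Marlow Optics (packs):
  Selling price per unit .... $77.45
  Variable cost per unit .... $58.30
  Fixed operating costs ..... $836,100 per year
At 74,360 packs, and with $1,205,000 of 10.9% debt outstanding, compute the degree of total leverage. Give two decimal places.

Contribution at this volume is 74,360 × $19.15 = $1,423,994.00.
Subtracting fixed costs: EBIT = $1,423,994.00 − $836,100 = $587,894.00. Interest = $131,345.00, so EBIT − I = $456,549.00.
DCL = contribution ÷ (EBIT − I) = $1,423,994.00 ÷ $456,549.00 = 3.1190.

3.12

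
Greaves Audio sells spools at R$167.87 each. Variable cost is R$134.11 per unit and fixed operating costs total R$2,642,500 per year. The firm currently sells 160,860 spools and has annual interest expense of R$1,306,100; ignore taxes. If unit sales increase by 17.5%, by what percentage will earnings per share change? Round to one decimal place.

At 160,860 units, contribution = 160,860 × R$33.76 = R$5,430,633.60.
EBIT = R$5,430,633.60 − R$2,642,500 = R$2,788,133.60.
Interest = R$1,306,100.00, so EBIT − I = R$1,482,033.60.
DCL = total CM / (EBIT − I) = R$5,430,633.60 / R$1,482,033.60 = 3.6643.
EPS therefore changes by 3.6643 × (+17.5%) = +64.1%.

+64.1%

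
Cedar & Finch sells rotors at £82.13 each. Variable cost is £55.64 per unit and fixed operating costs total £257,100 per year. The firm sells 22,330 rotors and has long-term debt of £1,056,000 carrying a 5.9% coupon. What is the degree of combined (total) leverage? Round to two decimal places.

Contribution at this volume is 22,330 × £26.49 = £591,521.70.
Subtracting fixed costs: EBIT = £591,521.70 − £257,100 = £334,421.70. Interest = £62,304.00.
DOL = £591,521.70 ÷ £334,421.70 = 1.7688; DFL = £334,421.70 ÷ £272,117.70 = 1.2290.
DCL = DOL × DFL = 1.7688 × 1.2290 = 2.1739.

2.17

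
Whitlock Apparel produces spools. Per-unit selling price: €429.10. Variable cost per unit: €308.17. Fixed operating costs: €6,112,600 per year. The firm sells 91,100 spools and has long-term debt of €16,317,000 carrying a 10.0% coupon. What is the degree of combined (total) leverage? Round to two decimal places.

3.37

Total contribution margin = 91,100 × €120.93 = €11,016,723.00.
Subtracting fixed costs: EBIT = €11,016,723.00 − €6,112,600 = €4,904,123.00. Interest = €1,631,700.00, so EBIT − I = €3,272,423.00.
Degree of total leverage = total CM / (EBIT − interest) = €11,016,723.00 / €3,272,423.00 = 3.3665.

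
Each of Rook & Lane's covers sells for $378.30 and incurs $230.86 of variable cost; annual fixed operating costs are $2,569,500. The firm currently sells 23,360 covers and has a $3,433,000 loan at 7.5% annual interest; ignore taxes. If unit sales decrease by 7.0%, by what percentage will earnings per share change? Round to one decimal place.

-39.1%

Total contribution margin = 23,360 × $147.44 = $3,444,198.40.
Operating income = contribution − fixed costs = $3,444,198.40 − $2,569,500 = $874,698.40.
Interest = $257,475.00, so EBIT − I = $617,223.40.
DCL = total CM / (EBIT − I) = $3,444,198.40 / $617,223.40 = 5.5801.
%ΔEPS = DCL × %ΔSales = 5.5801 × -7.0% = -39.1%.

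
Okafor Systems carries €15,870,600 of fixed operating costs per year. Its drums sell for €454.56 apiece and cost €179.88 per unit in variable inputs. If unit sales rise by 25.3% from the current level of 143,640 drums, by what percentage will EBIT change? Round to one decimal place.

Total contribution margin = 143,640 × €274.68 = €39,455,035.20.
Operating income = contribution − fixed costs = €39,455,035.20 − €15,870,600 = €23,584,435.20.
Degree of operating leverage = €39,455,035.20 / €23,584,435.20 = 1.6729.
So EBIT moves 1.6729 × (+25.3%) = +42.3%.

+42.3%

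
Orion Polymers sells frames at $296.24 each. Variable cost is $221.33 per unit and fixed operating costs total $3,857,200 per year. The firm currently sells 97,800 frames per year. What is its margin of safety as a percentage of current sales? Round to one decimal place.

Unit CM = price − variable cost = $296.24 − $221.33 = $74.91. Break-even units = $3,857,200 ÷ $74.91 = 51,491.12; break-even revenue = 51,491.12 × $296.24 = $15,253,730.18.
Actual sales revenue = 97,800 × $296.24 = $28,972,272.00.
Margin of safety = ($28,972,272.00 − $15,253,730.18) ÷ $28,972,272.00 = 47.4%.

47.4%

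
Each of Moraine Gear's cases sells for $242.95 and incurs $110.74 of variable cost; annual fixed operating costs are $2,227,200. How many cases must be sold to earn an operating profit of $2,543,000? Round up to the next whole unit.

Each unit contributes $242.95 − $110.74 = $132.21.
Units = (FC + target) / CM = ($2,227,200 + $2,543,000) / $132.21 = 36,080.48, so 36,081 cases.

36,081 cases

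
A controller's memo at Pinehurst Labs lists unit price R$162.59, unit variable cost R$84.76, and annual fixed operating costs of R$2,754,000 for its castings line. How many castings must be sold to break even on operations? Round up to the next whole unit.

Contribution margin per unit = R$162.59 − R$84.76 = R$77.83.
Break-even volume = fixed costs ÷ CM per unit = R$2,754,000 ÷ R$77.83 = 35,384.81, so 35,385 castings.

35,385 castings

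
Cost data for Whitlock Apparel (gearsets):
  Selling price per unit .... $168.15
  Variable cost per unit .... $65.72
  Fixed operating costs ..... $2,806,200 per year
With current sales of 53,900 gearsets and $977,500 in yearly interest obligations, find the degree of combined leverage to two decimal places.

At 53,900 units, contribution = 53,900 × $102.43 = $5,520,977.00.
Operating income = contribution − fixed costs = $5,520,977.00 − $2,806,200 = $2,714,777.00. Interest = $977,500.00.
DOL = $5,520,977.00 ÷ $2,714,777.00 = 2.0337; DFL = $2,714,777.00 ÷ $1,737,277.00 = 1.5627.
Combined leverage = 2.0337 × 1.5627 = 3.1781.

3.18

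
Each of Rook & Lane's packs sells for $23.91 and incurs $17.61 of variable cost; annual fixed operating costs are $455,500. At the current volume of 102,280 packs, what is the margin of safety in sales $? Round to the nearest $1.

Each unit contributes $23.91 − $17.61 = $6.30. Break-even units = $455,500 ÷ $6.30 = 72,301.59; break-even revenue = 72,301.59 × $23.91 = $1,728,730.95.
Actual sales revenue = 102,280 × $23.91 = $2,445,514.80.
Margin of safety = $2,445,514.80 − $1,728,730.95 = $716,784.

$716,784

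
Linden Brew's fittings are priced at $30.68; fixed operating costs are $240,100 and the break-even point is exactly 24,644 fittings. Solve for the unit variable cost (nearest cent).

$20.94

Contribution per unit must be FC / Q = $240,100 / 24,644 = $9.7427.
Hence VC = price − CM = $30.68 − $9.7427 = $20.94.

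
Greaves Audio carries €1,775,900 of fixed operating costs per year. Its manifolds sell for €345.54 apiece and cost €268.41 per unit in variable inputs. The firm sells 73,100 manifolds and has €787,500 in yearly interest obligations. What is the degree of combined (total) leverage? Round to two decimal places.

Contribution at this volume is 73,100 × €77.13 = €5,638,203.00.
Operating income = contribution − fixed costs = €5,638,203.00 − €1,775,900 = €3,862,303.00. Interest = €787,500.00, so EBIT − I = €3,074,803.00.
Degree of total leverage = total CM / (EBIT − interest) = €5,638,203.00 / €3,074,803.00 = 1.8337.

1.83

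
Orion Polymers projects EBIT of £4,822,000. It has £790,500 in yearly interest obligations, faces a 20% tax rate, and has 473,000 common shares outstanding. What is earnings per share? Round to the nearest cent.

Pre-tax income = £4,822,000 − £790,500.00 = £4,031,500.00.
Net income = £4,031,500.00 × (1 − 0.20) = £3,225,200.00.
EPS = £3,225,200.00 ÷ 473,000 = £6.82.

£6.82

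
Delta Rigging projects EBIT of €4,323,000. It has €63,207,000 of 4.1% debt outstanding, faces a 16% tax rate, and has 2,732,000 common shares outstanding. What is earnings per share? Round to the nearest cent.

€0.53

Interest = €2,591,487.00, so EBT = €4,323,000 − €2,591,487.00 = €1,731,513.00.
After tax at 16%: net income = €1,731,513.00 × 0.84 = €1,454,470.92.
EPS = €1,454,470.92 ÷ 2,732,000 = €0.53.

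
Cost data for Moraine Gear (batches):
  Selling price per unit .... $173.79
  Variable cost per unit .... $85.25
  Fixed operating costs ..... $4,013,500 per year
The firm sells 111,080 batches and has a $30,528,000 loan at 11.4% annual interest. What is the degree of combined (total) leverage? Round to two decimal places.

4.20

At 111,080 units, contribution = 111,080 × $88.54 = $9,835,023.20.
EBIT = $9,835,023.20 − $4,013,500 = $5,821,523.20. Interest = $3,480,192.00.
DOL = $9,835,023.20 ÷ $5,821,523.20 = 1.6894; DFL = $5,821,523.20 ÷ $2,341,331.20 = 2.4864.
DCL = DOL × DFL = 1.6894 × 2.4864 = 4.2005.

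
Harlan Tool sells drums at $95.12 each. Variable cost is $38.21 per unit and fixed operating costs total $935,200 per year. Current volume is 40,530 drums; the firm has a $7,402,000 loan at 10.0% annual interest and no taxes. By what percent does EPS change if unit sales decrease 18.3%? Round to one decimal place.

-66.9%

Total contribution margin = 40,530 × $56.91 = $2,306,562.30.
Subtracting fixed costs: EBIT = $2,306,562.30 − $935,200 = $1,371,362.30.
After interest of $740,200.00, pre-tax earnings = $631,162.30.
DCL = total CM / (EBIT − I) = $2,306,562.30 / $631,162.30 = 3.6545.
EPS therefore changes by 3.6545 × (-18.3%) = -66.9%.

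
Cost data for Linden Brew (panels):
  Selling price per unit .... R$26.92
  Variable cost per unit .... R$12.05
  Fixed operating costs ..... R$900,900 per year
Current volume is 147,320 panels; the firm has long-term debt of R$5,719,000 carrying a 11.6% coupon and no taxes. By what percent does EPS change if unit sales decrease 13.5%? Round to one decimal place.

-47.2%

At 147,320 units, contribution = 147,320 × R$14.87 = R$2,190,648.40.
Subtracting fixed costs: EBIT = R$2,190,648.40 − R$900,900 = R$1,289,748.40.
Interest = R$663,404.00, so EBIT − I = R$626,344.40.
DCL = total CM / (EBIT − I) = R$2,190,648.40 / R$626,344.40 = 3.4975.
%ΔEPS = DCL × %ΔSales = 3.4975 × -13.5% = -47.2%.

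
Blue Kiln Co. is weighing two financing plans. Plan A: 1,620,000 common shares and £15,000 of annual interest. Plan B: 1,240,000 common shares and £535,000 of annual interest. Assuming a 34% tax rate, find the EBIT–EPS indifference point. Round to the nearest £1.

Set EPS_A = EPS_B: (EBIT − £15,000)(1 − 0.34) ÷ 1,620,000 = (EBIT − £535,000)(1 − 0.34) ÷ 1,240,000.
Cancelling (1 − t) and cross-multiplying: 1,240,000·(EBIT − 15,000) = 1,620,000·(EBIT − 535,000).
EBIT × (1,620,000 − 1,240,000) = 535,000 × 1,620,000 − 15,000 × 1,240,000 = 848,100,000,000, so EBIT = 848,100,000,000 ÷ 380,000 = 2,231,842.11.

£2,231,842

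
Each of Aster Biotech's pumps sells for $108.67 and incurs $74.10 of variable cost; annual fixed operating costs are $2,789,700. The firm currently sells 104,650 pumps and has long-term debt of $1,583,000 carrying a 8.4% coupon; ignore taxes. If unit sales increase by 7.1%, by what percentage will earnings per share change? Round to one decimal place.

At 104,650 units, contribution = 104,650 × $34.57 = $3,617,750.50.
Operating income = contribution − fixed costs = $3,617,750.50 − $2,789,700 = $828,050.50.
After interest of $132,972.00, pre-tax earnings = $695,078.50.
Degree of combined leverage = contribution ÷ (EBIT − I) = $3,617,750.50 ÷ $695,078.50 = 5.2048.
%ΔEPS = DCL × %ΔSales = 5.2048 × +7.1% = +37.0%.

+37.0%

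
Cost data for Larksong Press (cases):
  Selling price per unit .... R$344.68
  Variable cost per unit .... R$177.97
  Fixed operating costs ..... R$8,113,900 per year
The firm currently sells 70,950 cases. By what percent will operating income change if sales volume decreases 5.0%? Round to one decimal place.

Contribution at this volume is 70,950 × R$166.71 = R$11,828,074.50.
EBIT = R$11,828,074.50 − R$8,113,900 = R$3,714,174.50.
DOL = contribution ÷ EBIT = R$11,828,074.50 ÷ R$3,714,174.50 = 3.1846.
So EBIT moves 3.1846 × (-5.0%) = -15.9%.

-15.9%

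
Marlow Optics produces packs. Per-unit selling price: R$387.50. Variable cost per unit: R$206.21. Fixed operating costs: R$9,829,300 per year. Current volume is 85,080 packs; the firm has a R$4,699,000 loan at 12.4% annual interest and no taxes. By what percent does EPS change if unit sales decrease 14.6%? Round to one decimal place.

Total contribution margin = 85,080 × R$181.29 = R$15,424,153.20.
EBIT = R$15,424,153.20 − R$9,829,300 = R$5,594,853.20.
After interest of R$582,676.00, pre-tax earnings = R$5,012,177.20.
DCL = total CM / (EBIT − I) = R$15,424,153.20 / R$5,012,177.20 = 3.0773.
%ΔEPS = DCL × %ΔSales = 3.0773 × -14.6% = -44.9%.

-44.9%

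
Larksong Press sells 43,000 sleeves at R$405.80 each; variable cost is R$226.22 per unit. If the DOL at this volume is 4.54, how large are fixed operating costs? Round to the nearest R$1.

Total contribution margin = 43,000 × R$179.58 = R$7,721,940.00.
DOL = contribution / EBIT, so EBIT = R$7,721,940.00 / 4.54 = R$1,700,867.84.
Fixed costs = CM − EBIT = R$7,721,940.00 − R$1,700,867.84 = R$6,021,072.

R$6,021,072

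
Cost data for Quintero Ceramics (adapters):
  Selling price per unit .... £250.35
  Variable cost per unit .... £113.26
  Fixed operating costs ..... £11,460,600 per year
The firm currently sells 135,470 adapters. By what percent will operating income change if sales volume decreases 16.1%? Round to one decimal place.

Contribution at this volume is 135,470 × £137.09 = £18,571,582.30.
Operating income = contribution − fixed costs = £18,571,582.30 − £11,460,600 = £7,110,982.30.
DOL = contribution ÷ EBIT = £18,571,582.30 ÷ £7,110,982.30 = 2.6117.
So EBIT moves 2.6117 × (-16.1%) = -42.0%.

-42.0%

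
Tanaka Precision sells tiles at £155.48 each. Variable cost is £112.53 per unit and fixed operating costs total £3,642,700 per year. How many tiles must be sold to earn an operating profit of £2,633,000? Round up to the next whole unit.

Each unit contributes £155.48 − £112.53 = £42.95.
Required volume = (fixed costs + target profit) ÷ CM = (£3,642,700 + £2,633,000) ÷ £42.95 = 146,116.41, so 146,117 tiles.

146,117 tiles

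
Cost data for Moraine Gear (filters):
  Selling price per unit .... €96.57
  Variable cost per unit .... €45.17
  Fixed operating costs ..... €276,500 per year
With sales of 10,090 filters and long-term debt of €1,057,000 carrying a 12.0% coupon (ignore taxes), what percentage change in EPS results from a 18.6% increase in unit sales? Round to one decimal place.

Contribution at this volume is 10,090 × €51.40 = €518,626.00.
Operating income = contribution − fixed costs = €518,626.00 − €276,500 = €242,126.00.
After interest of €126,840.00, pre-tax earnings = €115,286.00.
Degree of combined leverage = contribution ÷ (EBIT − I) = €518,626.00 ÷ €115,286.00 = 4.4986.
%ΔEPS = DCL × %ΔSales = 4.4986 × +18.6% = +83.7%.

+83.7%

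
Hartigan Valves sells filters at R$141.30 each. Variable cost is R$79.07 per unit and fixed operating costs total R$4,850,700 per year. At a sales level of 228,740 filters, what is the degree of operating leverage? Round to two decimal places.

1.52

At 228,740 units, contribution = 228,740 × R$62.23 = R$14,234,490.20.
EBIT = R$14,234,490.20 − R$4,850,700 = R$9,383,790.20.
Degree of operating leverage = R$14,234,490.20 / R$9,383,790.20 = 1.5169.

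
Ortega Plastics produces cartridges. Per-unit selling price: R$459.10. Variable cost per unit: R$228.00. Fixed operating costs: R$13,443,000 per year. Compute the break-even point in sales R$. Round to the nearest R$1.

CM per unit = R$459.10 − R$228.00 = R$231.10; CM ratio = R$231.10 / R$459.10 = 0.5034.
Break-even revenue = fixed costs × price ÷ CM = R$13,443,000 × R$459.10 ÷ R$231.10 = R$26,705,674.

R$26,705,674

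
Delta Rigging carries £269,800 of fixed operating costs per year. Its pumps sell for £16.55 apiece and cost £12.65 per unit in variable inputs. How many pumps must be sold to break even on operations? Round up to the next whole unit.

Each unit contributes £16.55 − £12.65 = £3.90.
Break-even Q = £269,800 / £3.90 = 69,179.49 → 69,180 pumps.

69,180 pumps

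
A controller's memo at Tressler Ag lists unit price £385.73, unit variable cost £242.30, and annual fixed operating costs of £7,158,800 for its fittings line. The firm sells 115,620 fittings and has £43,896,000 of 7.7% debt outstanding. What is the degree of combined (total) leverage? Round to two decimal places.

2.74

Contribution at this volume is 115,620 × £143.43 = £16,583,376.60.
EBIT = £16,583,376.60 − £7,158,800 = £9,424,576.60. Interest = £3,379,992.00, so EBIT − I = £6,044,584.60.
DCL = contribution ÷ (EBIT − I) = £16,583,376.60 ÷ £6,044,584.60 = 2.7435.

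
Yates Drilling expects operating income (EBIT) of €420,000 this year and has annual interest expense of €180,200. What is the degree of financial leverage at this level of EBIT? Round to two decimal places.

1.75

Annual interest charges come to €180,200.00.
Degree of financial leverage = EBIT / (EBIT − interest) = €420,000 / €239,800.00 = 1.7515.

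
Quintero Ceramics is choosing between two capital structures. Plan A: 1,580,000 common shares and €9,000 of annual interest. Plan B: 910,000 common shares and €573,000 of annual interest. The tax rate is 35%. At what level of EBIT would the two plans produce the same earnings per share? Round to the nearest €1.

Set EPS_A = EPS_B: (EBIT − €9,000)(1 − 0.35) ÷ 1,580,000 = (EBIT − €573,000)(1 − 0.35) ÷ 910,000.
The (1 − t) factor cancels: (EBIT − 9,000) × 910,000 = (EBIT − 573,000) × 1,580,000.
EBIT × (1,580,000 − 910,000) = 573,000 × 1,580,000 − 9,000 × 910,000 = 897,150,000,000, so EBIT = 897,150,000,000 ÷ 670,000 = 1,339,029.85.

€1,339,030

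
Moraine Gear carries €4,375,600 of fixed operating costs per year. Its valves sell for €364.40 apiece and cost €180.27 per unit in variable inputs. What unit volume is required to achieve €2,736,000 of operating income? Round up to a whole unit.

Unit CM = price − variable cost = €364.40 − €180.27 = €184.13.
Required volume = (fixed costs + target profit) ÷ CM = (€4,375,600 + €2,736,000) ÷ €184.13 = 38,622.71, so 38,623 valves.

38,623 valves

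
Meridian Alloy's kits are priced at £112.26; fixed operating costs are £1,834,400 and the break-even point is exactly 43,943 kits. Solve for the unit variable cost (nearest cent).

Contribution per unit must be FC / Q = £1,834,400 / 43,943 = £41.7450.
Hence VC = price − CM = £112.26 − £41.7450 = £70.52.

£70.52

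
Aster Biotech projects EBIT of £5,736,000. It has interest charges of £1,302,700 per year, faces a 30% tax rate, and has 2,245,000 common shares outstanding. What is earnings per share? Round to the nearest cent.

£1.38

Interest = £1,302,700.00, so EBT = £5,736,000 − £1,302,700.00 = £4,433,300.00.
Net income = £4,433,300.00 × (1 − 0.30) = £3,103,310.00.
Per share: £3,103,310.00 / 2,245,000 shares = £1.38.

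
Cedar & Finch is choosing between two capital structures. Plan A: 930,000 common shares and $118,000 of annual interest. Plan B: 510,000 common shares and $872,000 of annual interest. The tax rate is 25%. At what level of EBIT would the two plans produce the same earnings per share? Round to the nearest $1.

$1,787,571

Set EPS_A = EPS_B: (EBIT − $118,000)(1 − 0.25) ÷ 930,000 = (EBIT − $872,000)(1 − 0.25) ÷ 510,000.
Cancelling (1 − t) and cross-multiplying: 510,000·(EBIT − 118,000) = 930,000·(EBIT − 872,000).
Solving, EBIT = (872,000·930,000 − 118,000·510,000) / (930,000 − 510,000) = 750,780,000,000 / 420,000 = 1,787,571.43.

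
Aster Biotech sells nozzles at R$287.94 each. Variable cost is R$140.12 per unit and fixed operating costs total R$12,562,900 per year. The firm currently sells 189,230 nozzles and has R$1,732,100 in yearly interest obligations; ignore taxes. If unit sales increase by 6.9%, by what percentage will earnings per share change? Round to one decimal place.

+14.1%

At 189,230 units, contribution = 189,230 × R$147.82 = R$27,971,978.60.
EBIT = R$27,971,978.60 − R$12,562,900 = R$15,409,078.60.
Interest = R$1,732,100.00, so EBIT − I = R$13,676,978.60.
Degree of combined leverage = contribution ÷ (EBIT − I) = R$27,971,978.60 ÷ R$13,676,978.60 = 2.0452.
%ΔEPS = DCL × %ΔSales = 2.0452 × +6.9% = +14.1%.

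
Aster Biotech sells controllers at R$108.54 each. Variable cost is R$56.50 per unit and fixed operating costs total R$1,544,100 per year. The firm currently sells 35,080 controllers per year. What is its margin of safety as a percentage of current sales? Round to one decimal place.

Unit CM = price − variable cost = R$108.54 − R$56.50 = R$52.04. Break-even units = R$1,544,100 ÷ R$52.04 = 29,671.41; break-even revenue = 29,671.41 × R$108.54 = R$3,220,534.47.
Actual sales revenue = 35,080 × R$108.54 = R$3,807,583.20.
Margin of safety = (R$3,807,583.20 − R$3,220,534.47) ÷ R$3,807,583.20 = 15.4%.

15.4%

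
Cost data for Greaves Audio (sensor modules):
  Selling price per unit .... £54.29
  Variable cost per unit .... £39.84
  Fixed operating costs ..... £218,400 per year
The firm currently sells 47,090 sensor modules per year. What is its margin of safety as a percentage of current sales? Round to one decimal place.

67.9%

Each unit contributes £54.29 − £39.84 = £14.45. Break-even units = £218,400 ÷ £14.45 = 15,114.19; break-even revenue = 15,114.19 × £54.29 = £820,549.20.
Actual sales revenue = 47,090 × £54.29 = £2,556,516.10.
Margin of safety = (£2,556,516.10 − £820,549.20) ÷ £2,556,516.10 = 67.9%.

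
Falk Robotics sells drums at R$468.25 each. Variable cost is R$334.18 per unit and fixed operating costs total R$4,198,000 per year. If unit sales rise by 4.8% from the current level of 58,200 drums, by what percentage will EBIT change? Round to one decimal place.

At 58,200 units, contribution = 58,200 × R$134.07 = R$7,802,874.00.
Subtracting fixed costs: EBIT = R$7,802,874.00 − R$4,198,000 = R$3,604,874.00.
DOL = contribution ÷ EBIT = R$7,802,874.00 ÷ R$3,604,874.00 = 2.1645.
Operating income changes by 2.1645 × +4.8% = +10.4%.

+10.4%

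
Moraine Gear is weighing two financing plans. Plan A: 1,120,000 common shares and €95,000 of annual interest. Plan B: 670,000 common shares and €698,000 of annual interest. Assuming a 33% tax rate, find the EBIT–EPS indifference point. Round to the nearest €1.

Set EPS_A = EPS_B: (EBIT − €95,000)(1 − 0.33) ÷ 1,120,000 = (EBIT − €698,000)(1 − 0.33) ÷ 670,000.
Cancelling (1 − t) and cross-multiplying: 670,000·(EBIT − 95,000) = 1,120,000·(EBIT − 698,000).
Solving, EBIT = (698,000·1,120,000 − 95,000·670,000) / (1,120,000 − 670,000) = 718,110,000,000 / 450,000 = 1,595,800.00.

€1,595,800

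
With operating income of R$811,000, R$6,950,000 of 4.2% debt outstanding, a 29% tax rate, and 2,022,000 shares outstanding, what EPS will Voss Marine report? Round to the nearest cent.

R$0.18

Pre-tax income = R$811,000 − R$291,900.00 = R$519,100.00.
Net income = R$519,100.00 × (1 − 0.29) = R$368,561.00.
Per share: R$368,561.00 / 2,022,000 shares = R$0.18.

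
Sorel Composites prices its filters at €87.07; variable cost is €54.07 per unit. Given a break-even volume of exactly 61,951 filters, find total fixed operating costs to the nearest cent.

€2,044,383.00

Each unit contributes €87.07 − €54.07 = €33.00.
Since BE = FC / CM, FC = 61,951 × €33.00 = €2,044,383.00.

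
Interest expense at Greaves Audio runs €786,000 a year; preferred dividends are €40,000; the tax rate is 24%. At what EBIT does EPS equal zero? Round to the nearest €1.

€838,632

Preferred dividends are paid after tax, so their pre-tax equivalent is €40,000 ÷ (1 − 0.24) = €52,631.58.
EPS = 0 when EBIT covers interest plus the pre-tax preferred burden: €786,000 + €52,631.58 = €838,631.58.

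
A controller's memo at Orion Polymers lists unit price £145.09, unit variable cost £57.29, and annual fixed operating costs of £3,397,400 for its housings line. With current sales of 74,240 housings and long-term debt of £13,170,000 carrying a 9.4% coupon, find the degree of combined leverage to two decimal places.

At 74,240 units, contribution = 74,240 × £87.80 = £6,518,272.00.
EBIT = £6,518,272.00 − £3,397,400 = £3,120,872.00. Interest = £1,237,980.00, so EBIT − I = £1,882,892.00.
Degree of total leverage = total CM / (EBIT − interest) = £6,518,272.00 / £1,882,892.00 = 3.4618.

3.46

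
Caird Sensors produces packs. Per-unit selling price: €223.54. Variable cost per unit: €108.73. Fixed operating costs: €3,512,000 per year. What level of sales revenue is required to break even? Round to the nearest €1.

€6,838,015

CM per unit = €223.54 − €108.73 = €114.81; CM ratio = €114.81 / €223.54 = 0.5136.
Break-even revenue = fixed costs × price ÷ CM = €3,512,000 × €223.54 ÷ €114.81 = €6,838,015.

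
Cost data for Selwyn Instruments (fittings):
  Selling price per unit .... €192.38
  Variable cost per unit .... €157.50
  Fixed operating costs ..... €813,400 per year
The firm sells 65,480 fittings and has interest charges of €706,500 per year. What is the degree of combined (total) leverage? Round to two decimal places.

Contribution at this volume is 65,480 × €34.88 = €2,283,942.40.
Operating income = contribution − fixed costs = €2,283,942.40 − €813,400 = €1,470,542.40. Interest = €706,500.00, so EBIT − I = €764,042.40.
DCL = contribution ÷ (EBIT − I) = €2,283,942.40 ÷ €764,042.40 = 2.9893.

2.99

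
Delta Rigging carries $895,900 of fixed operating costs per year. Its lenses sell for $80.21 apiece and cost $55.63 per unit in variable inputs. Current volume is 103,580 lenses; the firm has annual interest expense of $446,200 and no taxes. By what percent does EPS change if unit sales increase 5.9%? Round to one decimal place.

+12.5%

At 103,580 units, contribution = 103,580 × $24.58 = $2,545,996.40.
EBIT = $2,545,996.40 − $895,900 = $1,650,096.40.
After interest of $446,200.00, pre-tax earnings = $1,203,896.40.
DCL = total CM / (EBIT − I) = $2,545,996.40 / $1,203,896.40 = 2.1148.
EPS therefore changes by 2.1148 × (+5.9%) = +12.5%.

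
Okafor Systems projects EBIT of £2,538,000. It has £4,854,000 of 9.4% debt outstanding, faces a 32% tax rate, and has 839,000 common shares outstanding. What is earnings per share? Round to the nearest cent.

Interest = £456,276.00, so EBT = £2,538,000 − £456,276.00 = £2,081,724.00.
After tax at 32%: net income = £2,081,724.00 × 0.68 = £1,415,572.32.
Per share: £1,415,572.32 / 839,000 shares = £1.69.

£1.69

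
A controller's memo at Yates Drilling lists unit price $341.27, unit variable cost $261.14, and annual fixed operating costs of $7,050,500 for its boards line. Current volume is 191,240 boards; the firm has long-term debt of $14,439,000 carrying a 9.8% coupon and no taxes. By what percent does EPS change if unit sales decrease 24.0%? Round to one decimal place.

-53.6%

Total contribution margin = 191,240 × $80.13 = $15,324,061.20.
Subtracting fixed costs: EBIT = $15,324,061.20 − $7,050,500 = $8,273,561.20.
Interest = $1,415,022.00, so EBIT − I = $6,858,539.20.
Degree of combined leverage = contribution ÷ (EBIT − I) = $15,324,061.20 ÷ $6,858,539.20 = 2.2343.
%ΔEPS = DCL × %ΔSales = 2.2343 × -24.0% = -53.6%.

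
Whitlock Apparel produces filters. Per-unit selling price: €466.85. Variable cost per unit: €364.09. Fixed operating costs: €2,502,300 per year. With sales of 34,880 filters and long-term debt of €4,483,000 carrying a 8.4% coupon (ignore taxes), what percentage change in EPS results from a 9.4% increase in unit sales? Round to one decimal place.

Contribution at this volume is 34,880 × €102.76 = €3,584,268.80.
Operating income = contribution − fixed costs = €3,584,268.80 − €2,502,300 = €1,081,968.80.
Interest = €376,572.00, so EBIT − I = €705,396.80.
Degree of combined leverage = contribution ÷ (EBIT − I) = €3,584,268.80 ÷ €705,396.80 = 5.0812.
%ΔEPS = DCL × %ΔSales = 5.0812 × +9.4% = +47.8%.

+47.8%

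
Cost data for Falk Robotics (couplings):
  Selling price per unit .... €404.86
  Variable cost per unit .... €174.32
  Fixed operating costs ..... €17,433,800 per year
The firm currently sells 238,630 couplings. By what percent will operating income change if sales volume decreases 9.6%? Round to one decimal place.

-14.1%

Contribution at this volume is 238,630 × €230.54 = €55,013,760.20.
EBIT = €55,013,760.20 − €17,433,800 = €37,579,960.20.
So DOL = total CM / EBIT = €55,013,760.20 / €37,579,960.20 = 1.4639.
%ΔEBIT = DOL × %ΔSales = 1.4639 × -9.6% = -14.1%.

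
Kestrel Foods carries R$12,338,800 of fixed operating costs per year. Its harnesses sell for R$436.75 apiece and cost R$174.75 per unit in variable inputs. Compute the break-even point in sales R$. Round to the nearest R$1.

R$20,568,591

CM per unit = R$436.75 − R$174.75 = R$262.00; CM ratio = R$262.00 / R$436.75 = 0.5999.
Break-even revenue = fixed costs × price ÷ CM = R$12,338,800 × R$436.75 ÷ R$262.00 = R$20,568,591.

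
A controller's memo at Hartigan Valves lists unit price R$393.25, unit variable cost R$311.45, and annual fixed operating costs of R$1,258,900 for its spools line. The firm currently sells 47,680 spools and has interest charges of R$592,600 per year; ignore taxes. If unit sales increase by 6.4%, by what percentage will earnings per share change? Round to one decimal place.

Contribution at this volume is 47,680 × R$81.80 = R$3,900,224.00.
Operating income = contribution − fixed costs = R$3,900,224.00 − R$1,258,900 = R$2,641,324.00.
After interest of R$592,600.00, pre-tax earnings = R$2,048,724.00.
DCL = total CM / (EBIT − I) = R$3,900,224.00 / R$2,048,724.00 = 1.9037.
EPS therefore changes by 1.9037 × (+6.4%) = +12.2%.

+12.2%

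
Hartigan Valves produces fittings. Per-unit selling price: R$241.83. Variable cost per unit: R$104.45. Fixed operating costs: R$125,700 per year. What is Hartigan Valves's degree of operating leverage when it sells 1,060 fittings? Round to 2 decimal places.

7.31

Contribution at this volume is 1,060 × R$137.38 = R$145,622.80.
EBIT = R$145,622.80 − R$125,700 = R$19,922.80.
DOL = contribution ÷ EBIT = R$145,622.80 ÷ R$19,922.80 = 7.3094.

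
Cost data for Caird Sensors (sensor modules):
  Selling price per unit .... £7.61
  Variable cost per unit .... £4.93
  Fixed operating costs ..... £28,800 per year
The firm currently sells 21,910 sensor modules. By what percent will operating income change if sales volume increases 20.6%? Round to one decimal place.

+40.4%

Contribution at this volume is 21,910 × £2.68 = £58,718.80.
Operating income = contribution − fixed costs = £58,718.80 − £28,800 = £29,918.80.
So DOL = total CM / EBIT = £58,718.80 / £29,918.80 = 1.9626.
Operating income changes by 1.9626 × +20.6% = +40.4%.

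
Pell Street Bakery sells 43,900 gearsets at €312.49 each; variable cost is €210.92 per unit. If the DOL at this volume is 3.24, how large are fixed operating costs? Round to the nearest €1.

Total contribution margin = 43,900 × €101.57 = €4,458,923.00.
Since DOL = CM ÷ EBIT, EBIT = €4,458,923.00 ÷ 3.24 = €1,376,210.80.
And FC = contribution − EBIT = €4,458,923.00 − €1,376,210.80 = €3,082,712.

€3,082,712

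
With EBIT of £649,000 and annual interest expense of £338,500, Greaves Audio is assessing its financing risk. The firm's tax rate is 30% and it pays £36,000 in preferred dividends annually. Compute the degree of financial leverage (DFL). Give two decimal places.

2.51

Annual interest charges come to £338,500.00.
Preferred dividends grossed up pre-tax: £36,000 / (1 − 0.30) = £51,428.57.
DFL = EBIT ÷ [EBIT − I − D_p/(1−t)] = £649,000 ÷ [£649,000 − £338,500.00 − £51,428.57] = £649,000 ÷ £259,071.43 = 2.5051.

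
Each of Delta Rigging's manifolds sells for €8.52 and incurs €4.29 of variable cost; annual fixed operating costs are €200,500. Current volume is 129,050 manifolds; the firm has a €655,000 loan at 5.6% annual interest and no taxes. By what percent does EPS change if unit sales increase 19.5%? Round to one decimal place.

Total contribution margin = 129,050 × €4.23 = €545,881.50.
EBIT = €545,881.50 − €200,500 = €345,381.50.
After interest of €36,680.00, pre-tax earnings = €308,701.50.
DCL = total CM / (EBIT − I) = €545,881.50 / €308,701.50 = 1.7683.
EPS therefore changes by 1.7683 × (+19.5%) = +34.5%.

+34.5%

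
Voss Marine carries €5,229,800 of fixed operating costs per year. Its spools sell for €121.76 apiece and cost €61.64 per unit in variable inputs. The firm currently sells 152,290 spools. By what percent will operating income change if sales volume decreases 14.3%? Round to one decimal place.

-33.3%

Total contribution margin = 152,290 × €60.12 = €9,155,674.80.
Operating income = contribution − fixed costs = €9,155,674.80 − €5,229,800 = €3,925,874.80.
DOL = contribution ÷ EBIT = €9,155,674.80 ÷ €3,925,874.80 = 2.3321.
So EBIT moves 2.3321 × (-14.3%) = -33.3%.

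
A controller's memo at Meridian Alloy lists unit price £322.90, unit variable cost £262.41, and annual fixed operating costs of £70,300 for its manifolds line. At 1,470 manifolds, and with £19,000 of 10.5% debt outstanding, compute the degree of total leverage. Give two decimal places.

5.35

Total contribution margin = 1,470 × £60.49 = £88,920.30.
EBIT = £88,920.30 − £70,300 = £18,620.30. Interest = £1,995.00.
DOL = £88,920.30 ÷ £18,620.30 = 4.7754; DFL = £18,620.30 ÷ £16,625.30 = 1.1200.
DCL = DOL × DFL = 4.7754 × 1.1200 = 5.3484.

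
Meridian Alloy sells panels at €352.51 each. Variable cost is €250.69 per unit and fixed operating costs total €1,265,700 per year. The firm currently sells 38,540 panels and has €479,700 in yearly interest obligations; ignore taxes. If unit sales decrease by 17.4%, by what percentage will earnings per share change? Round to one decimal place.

-31.3%

Total contribution margin = 38,540 × €101.82 = €3,924,142.80.
Operating income = contribution − fixed costs = €3,924,142.80 − €1,265,700 = €2,658,442.80.
Interest = €479,700.00, so EBIT − I = €2,178,742.80.
Degree of combined leverage = contribution ÷ (EBIT − I) = €3,924,142.80 ÷ €2,178,742.80 = 1.8011.
EPS therefore changes by 1.8011 × (-17.4%) = -31.3%.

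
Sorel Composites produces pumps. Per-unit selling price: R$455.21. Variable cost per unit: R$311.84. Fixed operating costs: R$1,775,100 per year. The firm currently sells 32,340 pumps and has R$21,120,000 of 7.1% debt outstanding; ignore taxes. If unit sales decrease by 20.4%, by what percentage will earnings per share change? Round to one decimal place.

Contribution at this volume is 32,340 × R$143.37 = R$4,636,585.80.
Operating income = contribution − fixed costs = R$4,636,585.80 − R$1,775,100 = R$2,861,485.80.
After interest of R$1,499,520.00, pre-tax earnings = R$1,361,965.80.
DCL = total CM / (EBIT − I) = R$4,636,585.80 / R$1,361,965.80 = 3.4043.
%ΔEPS = DCL × %ΔSales = 3.4043 × -20.4% = -69.4%.

-69.4%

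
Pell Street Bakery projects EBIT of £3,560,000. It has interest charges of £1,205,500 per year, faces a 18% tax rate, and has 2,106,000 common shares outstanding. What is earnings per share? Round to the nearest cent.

£0.92

Pre-tax income = £3,560,000 − £1,205,500.00 = £2,354,500.00.
After tax at 18%: net income = £2,354,500.00 × 0.82 = £1,930,690.00.
Per share: £1,930,690.00 / 2,106,000 shares = £0.92.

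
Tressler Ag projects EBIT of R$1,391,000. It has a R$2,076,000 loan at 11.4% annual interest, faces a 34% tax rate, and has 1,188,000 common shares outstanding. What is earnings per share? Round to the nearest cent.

Pre-tax income = R$1,391,000 − R$236,664.00 = R$1,154,336.00.
Net income = R$1,154,336.00 × (1 − 0.34) = R$761,861.76.
EPS = R$761,861.76 ÷ 1,188,000 = R$0.64.

R$0.64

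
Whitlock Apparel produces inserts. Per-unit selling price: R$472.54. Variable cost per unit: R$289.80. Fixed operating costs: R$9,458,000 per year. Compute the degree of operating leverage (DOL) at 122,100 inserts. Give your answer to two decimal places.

Contribution at this volume is 122,100 × R$182.74 = R$22,312,554.00.
Operating income = contribution − fixed costs = R$22,312,554.00 − R$9,458,000 = R$12,854,554.00.
Degree of operating leverage = R$22,312,554.00 / R$12,854,554.00 = 1.7358.

1.74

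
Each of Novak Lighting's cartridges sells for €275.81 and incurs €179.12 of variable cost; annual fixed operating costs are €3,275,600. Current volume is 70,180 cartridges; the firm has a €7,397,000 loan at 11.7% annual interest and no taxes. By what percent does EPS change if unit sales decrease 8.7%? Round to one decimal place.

-22.3%

At 70,180 units, contribution = 70,180 × €96.69 = €6,785,704.20.
EBIT = €6,785,704.20 − €3,275,600 = €3,510,104.20.
Interest = €865,449.00, so EBIT − I = €2,644,655.20.
DCL = total CM / (EBIT − I) = €6,785,704.20 / €2,644,655.20 = 2.5658.
EPS therefore changes by 2.5658 × (-8.7%) = -22.3%.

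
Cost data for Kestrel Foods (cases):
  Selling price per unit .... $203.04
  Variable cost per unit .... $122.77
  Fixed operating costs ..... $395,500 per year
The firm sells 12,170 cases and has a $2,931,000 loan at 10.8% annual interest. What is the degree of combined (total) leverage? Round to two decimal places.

3.69

Total contribution margin = 12,170 × $80.27 = $976,885.90.
EBIT = $976,885.90 − $395,500 = $581,385.90. Interest = $316,548.00, so EBIT − I = $264,837.90.
Degree of total leverage = total CM / (EBIT − interest) = $976,885.90 / $264,837.90 = 3.6886.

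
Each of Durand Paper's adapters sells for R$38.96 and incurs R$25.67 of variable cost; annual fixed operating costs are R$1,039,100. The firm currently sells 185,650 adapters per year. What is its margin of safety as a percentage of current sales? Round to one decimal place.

57.9%

Contribution margin per unit = R$38.96 − R$25.67 = R$13.29. Break-even units = R$1,039,100 ÷ R$13.29 = 78,186.61; break-even revenue = 78,186.61 × R$38.96 = R$3,046,150.19.
Current sales = 185,650 × R$38.96 = R$7,232,924.00.
Margin of safety = (R$7,232,924.00 − R$3,046,150.19) ÷ R$7,232,924.00 = 57.9%.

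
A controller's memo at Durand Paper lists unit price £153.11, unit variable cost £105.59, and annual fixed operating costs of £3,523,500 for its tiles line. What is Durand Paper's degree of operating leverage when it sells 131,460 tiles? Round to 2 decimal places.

2.29

Contribution at this volume is 131,460 × £47.52 = £6,246,979.20.
Operating income = contribution − fixed costs = £6,246,979.20 − £3,523,500 = £2,723,479.20.
DOL = contribution ÷ EBIT = £6,246,979.20 ÷ £2,723,479.20 = 2.2937.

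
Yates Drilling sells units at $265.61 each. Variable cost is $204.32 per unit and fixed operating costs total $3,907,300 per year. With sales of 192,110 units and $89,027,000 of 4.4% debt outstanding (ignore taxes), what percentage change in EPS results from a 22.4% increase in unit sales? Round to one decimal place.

Contribution at this volume is 192,110 × $61.29 = $11,774,421.90.
Operating income = contribution − fixed costs = $11,774,421.90 − $3,907,300 = $7,867,121.90.
After interest of $3,917,188.00, pre-tax earnings = $3,949,933.90.
Degree of combined leverage = contribution ÷ (EBIT − I) = $11,774,421.90 ÷ $3,949,933.90 = 2.9809.
%ΔEPS = DCL × %ΔSales = 2.9809 × +22.4% = +66.8%.

+66.8%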